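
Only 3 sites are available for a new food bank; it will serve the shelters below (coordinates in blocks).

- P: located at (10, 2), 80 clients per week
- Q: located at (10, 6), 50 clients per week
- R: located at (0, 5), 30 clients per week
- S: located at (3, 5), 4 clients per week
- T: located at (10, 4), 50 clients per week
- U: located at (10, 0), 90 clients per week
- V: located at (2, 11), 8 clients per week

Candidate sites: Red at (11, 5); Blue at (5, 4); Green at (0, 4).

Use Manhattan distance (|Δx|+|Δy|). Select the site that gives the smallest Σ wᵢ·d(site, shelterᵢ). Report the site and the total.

Total weighted distance at each candidate:
  Red (11, 5): total = 1542
  Blue (5, 4): total = 2242
  Green (0, 4): total = 3438
Minimum is at Red with total 1542 blocks.

Red, total 1542 blocks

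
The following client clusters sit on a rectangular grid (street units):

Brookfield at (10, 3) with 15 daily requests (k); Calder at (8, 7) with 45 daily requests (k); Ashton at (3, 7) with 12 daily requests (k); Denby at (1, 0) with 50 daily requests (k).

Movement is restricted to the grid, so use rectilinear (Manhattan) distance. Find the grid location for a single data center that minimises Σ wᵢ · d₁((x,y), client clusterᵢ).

Manhattan distance separates: Σwᵢ(|x−xᵢ|+|y−yᵢ|) = Σwᵢ|x−xᵢ| + Σwᵢ|y−yᵢ|, so x and y are optimised independently as 1-D weighted medians.
Total weight W = 122; half = 61.
x-coordinate, sorted with cumulative weight:
  x=1 (Denby, w=50) cum 50
  x=3 (Ashton, w=12) cum 62  ← median
  x=8 (Calder, w=45) cum 107
  x=10 (Brookfield, w=15) cum 122
⇒ x* = 3
y-coordinate, sorted with cumulative weight:
  y=0 (Denby, w=50) cum 50
  y=3 (Brookfield, w=15) cum 65  ← median
  y=7 (Calder, w=45) cum 110
  y=7 (Ashton, w=12) cum 122
⇒ y* = 3

(3, 3)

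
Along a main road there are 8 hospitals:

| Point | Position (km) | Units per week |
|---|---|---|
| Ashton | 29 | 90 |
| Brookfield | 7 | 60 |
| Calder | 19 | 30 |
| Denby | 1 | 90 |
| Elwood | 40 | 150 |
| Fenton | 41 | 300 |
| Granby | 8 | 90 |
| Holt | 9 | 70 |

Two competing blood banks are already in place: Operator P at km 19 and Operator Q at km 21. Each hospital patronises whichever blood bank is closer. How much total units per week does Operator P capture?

The indifferent point is the midpoint (19+21)/2 = 20; hospitals left of it (closer to Operator P at 19) go to Operator P, those right go to Operator Q.
  Denby at 1 (w=90) → Operator P
  Brookfield at 7 (w=60) → Operator P
  Granby at 8 (w=90) → Operator P
  Holt at 9 (w=70) → Operator P
  Calder at 19 (w=30) → Operator P
  Ashton at 29 (w=90) → Operator Q
  Elwood at 40 (w=150) → Operator Q
  Fenton at 41 (w=300) → Operator Q
Operator P captures 340; Operator Q captures 540.

340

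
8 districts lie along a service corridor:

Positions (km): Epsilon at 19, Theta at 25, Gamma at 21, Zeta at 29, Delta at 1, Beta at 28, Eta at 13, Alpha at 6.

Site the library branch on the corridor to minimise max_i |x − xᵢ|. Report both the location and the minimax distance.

location 15, max distance 14

The 1-center on a line is the midpoint of the two extreme points: leftmost at 1, rightmost at 29.
Optimal location = (1 + 29)/2 = 15; maximum distance = (29 − 1)/2 = 14.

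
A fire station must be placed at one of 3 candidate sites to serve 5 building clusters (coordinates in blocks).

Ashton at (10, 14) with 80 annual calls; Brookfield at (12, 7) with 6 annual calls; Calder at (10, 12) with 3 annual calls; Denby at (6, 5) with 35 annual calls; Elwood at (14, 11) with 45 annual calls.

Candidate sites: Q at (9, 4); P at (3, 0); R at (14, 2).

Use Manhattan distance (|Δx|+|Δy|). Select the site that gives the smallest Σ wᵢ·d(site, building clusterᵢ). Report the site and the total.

Q, total 1623 blocks

Total weighted distance at each candidate:
  Q (9, 4): total = 1623
  P (3, 0): total = 3103
  R (14, 2): total = 2154
Minimum is at Q with total 1623 blocks.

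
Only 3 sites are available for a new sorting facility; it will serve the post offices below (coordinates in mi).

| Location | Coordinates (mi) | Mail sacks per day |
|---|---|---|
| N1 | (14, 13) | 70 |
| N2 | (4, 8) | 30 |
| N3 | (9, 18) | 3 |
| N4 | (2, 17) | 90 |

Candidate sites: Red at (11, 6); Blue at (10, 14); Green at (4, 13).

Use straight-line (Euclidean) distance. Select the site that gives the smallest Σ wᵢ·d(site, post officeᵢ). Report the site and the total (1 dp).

Total weighted distance at each candidate:
  Red (11, 6): total = 2067.1
  Blue (10, 14): total = 1324.5
  Green (4, 13): total = 1273.7
Minimum is at Green with total 1273.7 mi.

Green, total 1273.7 mi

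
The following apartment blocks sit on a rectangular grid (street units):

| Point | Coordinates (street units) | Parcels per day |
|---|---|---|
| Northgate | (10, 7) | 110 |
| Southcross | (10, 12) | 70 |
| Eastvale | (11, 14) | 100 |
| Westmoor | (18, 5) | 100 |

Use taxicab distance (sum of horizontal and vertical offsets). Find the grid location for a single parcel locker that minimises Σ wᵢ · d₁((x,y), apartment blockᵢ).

Manhattan distance separates: Σwᵢ(|x−xᵢ|+|y−yᵢ|) = Σwᵢ|x−xᵢ| + Σwᵢ|y−yᵢ|, so x and y are optimised independently as 1-D weighted medians.
Total weight W = 380; half = 190.
x-coordinate, sorted with cumulative weight:
  x=10 (Northgate, w=110) cum 110
  x=10 (Southcross, w=70) cum 180
  x=11 (Eastvale, w=100) cum 280  ← median
  x=18 (Westmoor, w=100) cum 380
⇒ x* = 11
y-coordinate, sorted with cumulative weight:
  y=5 (Westmoor, w=100) cum 100
  y=7 (Northgate, w=110) cum 210  ← median
  y=12 (Southcross, w=70) cum 280
  y=14 (Eastvale, w=100) cum 380
⇒ y* = 7

(11, 7)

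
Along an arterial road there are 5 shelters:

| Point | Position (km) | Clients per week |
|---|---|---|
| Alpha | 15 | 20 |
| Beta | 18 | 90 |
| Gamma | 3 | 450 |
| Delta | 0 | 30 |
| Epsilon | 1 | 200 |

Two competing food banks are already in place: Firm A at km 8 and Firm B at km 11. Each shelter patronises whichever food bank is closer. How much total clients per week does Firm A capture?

The indifferent point is the midpoint (8+11)/2 = 9.5; shelters left of it (closer to Firm A at 8) go to Firm A, those right go to Firm B.
  Delta at 0 (w=30) → Firm A
  Epsilon at 1 (w=200) → Firm A
  Gamma at 3 (w=450) → Firm A
  Alpha at 15 (w=20) → Firm B
  Beta at 18 (w=90) → Firm B
Firm A captures 680; Firm B captures 110.

680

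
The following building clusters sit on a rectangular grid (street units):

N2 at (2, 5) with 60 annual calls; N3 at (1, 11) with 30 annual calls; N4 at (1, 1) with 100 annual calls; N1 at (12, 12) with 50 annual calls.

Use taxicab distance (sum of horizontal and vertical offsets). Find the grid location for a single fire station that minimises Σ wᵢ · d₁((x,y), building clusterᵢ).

Manhattan distance separates: Σwᵢ(|x−xᵢ|+|y−yᵢ|) = Σwᵢ|x−xᵢ| + Σwᵢ|y−yᵢ|, so x and y are optimised independently as 1-D weighted medians.
Total weight W = 240; half = 120.
x-coordinate, sorted with cumulative weight:
  x=1 (N3, w=30) cum 30
  x=1 (N4, w=100) cum 130  ← median
  x=2 (N2, w=60) cum 190
  x=12 (N1, w=50) cum 240
⇒ x* = 1
y-coordinate, sorted with cumulative weight:
  y=1 (N4, w=100) cum 100
  y=5 (N2, w=60) cum 160  ← median
  y=11 (N3, w=30) cum 190
  y=12 (N1, w=50) cum 240
⇒ y* = 5

(1, 5)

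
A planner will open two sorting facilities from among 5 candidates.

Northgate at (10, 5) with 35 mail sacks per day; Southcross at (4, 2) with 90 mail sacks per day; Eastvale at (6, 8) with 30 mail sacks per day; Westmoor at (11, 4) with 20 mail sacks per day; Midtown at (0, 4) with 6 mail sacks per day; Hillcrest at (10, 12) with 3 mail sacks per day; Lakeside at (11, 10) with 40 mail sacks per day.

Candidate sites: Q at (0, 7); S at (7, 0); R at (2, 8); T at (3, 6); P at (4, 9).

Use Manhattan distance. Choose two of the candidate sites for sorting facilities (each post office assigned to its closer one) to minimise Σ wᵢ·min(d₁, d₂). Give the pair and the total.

Evaluate every pair (each demand assigned to the nearer of the two):
  {S, P}: total = 1381
  {T, P}: total = 1397
  {S, R}: total = 1522
  {R, T}: total = 1556
  {S, T}: total = 1589
  {Q, T}: total = 1617
  {Q, P}: total = 1675
  {R, P}: total = 1693
  {Q, S}: total = 1723
  {Q, R}: total = 1979
Best pair: {S, P} with total 1381.

{S, P}, total 1381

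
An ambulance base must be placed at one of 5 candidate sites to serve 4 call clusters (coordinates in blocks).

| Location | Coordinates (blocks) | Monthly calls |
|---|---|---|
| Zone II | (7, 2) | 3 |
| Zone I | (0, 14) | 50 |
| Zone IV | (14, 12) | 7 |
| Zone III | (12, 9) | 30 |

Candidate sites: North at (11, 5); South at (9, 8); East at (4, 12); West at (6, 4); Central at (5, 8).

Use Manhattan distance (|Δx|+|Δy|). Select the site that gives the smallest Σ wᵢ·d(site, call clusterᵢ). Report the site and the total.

Total weighted distance at each candidate:
  North (11, 5): total = 1241
  South (9, 8): total = 957
  East (4, 12): total = 739
  West (6, 4): total = 1251
  Central (5, 8): total = 905
Minimum is at East with total 739 blocks.

East, total 739 blocks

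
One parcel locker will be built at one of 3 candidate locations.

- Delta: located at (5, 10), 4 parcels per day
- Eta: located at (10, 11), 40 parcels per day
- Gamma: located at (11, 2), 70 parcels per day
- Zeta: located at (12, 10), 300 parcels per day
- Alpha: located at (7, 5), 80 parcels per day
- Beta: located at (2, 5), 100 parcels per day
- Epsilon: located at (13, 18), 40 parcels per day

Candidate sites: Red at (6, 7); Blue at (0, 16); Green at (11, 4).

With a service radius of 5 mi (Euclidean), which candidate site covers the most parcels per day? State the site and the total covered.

Coverage radius r = 5 mi; a point is covered iff (Δx)²+(Δy)² ≤ 5² = 25.
  Red (6, 7): covers {Delta, Alpha, Beta} → 184
  Blue (0, 16): covers {none} → 0
  Green (11, 4): covers {Gamma, Alpha} → 150
Maximum coverage at Red: 184 parcels per day.

Red, covering 184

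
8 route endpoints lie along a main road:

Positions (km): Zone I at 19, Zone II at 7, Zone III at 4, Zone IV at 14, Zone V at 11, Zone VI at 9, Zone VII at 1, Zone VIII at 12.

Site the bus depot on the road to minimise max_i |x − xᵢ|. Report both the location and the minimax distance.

location 10, max distance 9

The 1-center on a line is the midpoint of the two extreme points: leftmost at 1, rightmost at 19.
Optimal location = (1 + 19)/2 = 10; maximum distance = (19 − 1)/2 = 9.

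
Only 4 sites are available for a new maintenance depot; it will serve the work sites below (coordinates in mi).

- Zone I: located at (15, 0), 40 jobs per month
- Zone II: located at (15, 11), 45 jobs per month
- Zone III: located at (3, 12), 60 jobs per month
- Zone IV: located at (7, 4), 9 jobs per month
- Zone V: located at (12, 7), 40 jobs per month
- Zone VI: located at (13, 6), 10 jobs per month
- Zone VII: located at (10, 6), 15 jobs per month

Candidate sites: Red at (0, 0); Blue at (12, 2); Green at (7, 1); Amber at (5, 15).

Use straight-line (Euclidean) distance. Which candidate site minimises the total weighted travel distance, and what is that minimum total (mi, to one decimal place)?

Blue, total 1735.1 mi

Total weighted distance at each candidate:
  Red (0, 0): total = 3125.6
  Blue (12, 2): total = 1735.1
  Green (7, 1): total = 2106.0
  Amber (5, 15): total = 2222.8
Minimum is at Blue with total 1735.1 mi.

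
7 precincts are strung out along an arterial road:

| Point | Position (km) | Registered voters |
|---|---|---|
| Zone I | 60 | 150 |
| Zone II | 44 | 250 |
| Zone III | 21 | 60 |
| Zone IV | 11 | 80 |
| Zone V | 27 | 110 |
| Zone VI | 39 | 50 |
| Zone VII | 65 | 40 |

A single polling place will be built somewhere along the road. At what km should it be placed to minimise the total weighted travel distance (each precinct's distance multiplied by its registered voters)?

x = 44

For a sum of weighted absolute distances on a line, the optimum is the weighted median (not the mean). Total weight W = 740; half-weight = 370.
Sort by position and accumulate weight:
  km 11 (Zone IV, w=80) → cum 80
  km 21 (Zone III, w=60) → cum 140
  km 27 (Zone V, w=110) → cum 250
  km 39 (Zone VI, w=50) → cum 300
  km 44 (Zone II, w=250) → cum 550  ≥ 370 → median here
  km 60 (Zone I, w=150) → cum 700
  km 65 (Zone VII, w=40) → cum 740
Optimal location: km 44.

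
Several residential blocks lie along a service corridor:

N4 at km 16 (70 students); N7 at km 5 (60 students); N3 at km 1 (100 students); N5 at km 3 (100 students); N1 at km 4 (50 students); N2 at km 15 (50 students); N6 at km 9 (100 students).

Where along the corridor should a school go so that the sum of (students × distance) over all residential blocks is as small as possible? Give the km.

x = 5

For a sum of weighted absolute distances on a line, the optimum is the weighted median (not the mean). Total weight W = 530; half-weight = 265.
Sort by position and accumulate weight:
  km 1 (N3, w=100) → cum 100
  km 3 (N5, w=100) → cum 200
  km 4 (N1, w=50) → cum 250
  km 5 (N7, w=60) → cum 310  ≥ 265 → median here
  km 9 (N6, w=100) → cum 410
  km 15 (N2, w=50) → cum 460
  km 16 (N4, w=70) → cum 530
Optimal location: km 5.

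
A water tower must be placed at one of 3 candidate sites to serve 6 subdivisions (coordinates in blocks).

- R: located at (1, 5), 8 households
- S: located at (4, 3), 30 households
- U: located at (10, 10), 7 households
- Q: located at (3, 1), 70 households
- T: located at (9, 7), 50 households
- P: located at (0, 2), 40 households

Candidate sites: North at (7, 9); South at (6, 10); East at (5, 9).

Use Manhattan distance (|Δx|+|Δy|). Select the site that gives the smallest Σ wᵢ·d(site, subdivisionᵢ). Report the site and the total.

East, total 1796 blocks

Total weighted distance at each candidate:
  North (7, 9): total = 1978
  South (6, 10): total = 2078
  East (5, 9): total = 1796
Minimum is at East with total 1796 blocks.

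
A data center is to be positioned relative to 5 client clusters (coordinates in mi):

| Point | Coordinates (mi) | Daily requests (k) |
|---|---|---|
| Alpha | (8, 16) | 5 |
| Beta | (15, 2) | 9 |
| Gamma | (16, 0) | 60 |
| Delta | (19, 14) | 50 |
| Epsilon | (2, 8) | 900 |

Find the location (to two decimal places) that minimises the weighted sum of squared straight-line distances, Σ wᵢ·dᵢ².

The minimiser of Σwᵢ‖p−pᵢ‖² is the weighted centroid p* = (Σwᵢpᵢ)/(Σwᵢ).
Σwᵢ = 1024.
Σwᵢxᵢ = 5·8 + 9·15 + 60·16 + 50·19 + 900·2 = 3885.
Σwᵢyᵢ = 5·16 + 9·2 + 60·0 + 50·14 + 900·8 = 7998.
x* = 3885/1024 = 3.79, y* = 7998/1024 = 7.81.

(3.79, 7.81)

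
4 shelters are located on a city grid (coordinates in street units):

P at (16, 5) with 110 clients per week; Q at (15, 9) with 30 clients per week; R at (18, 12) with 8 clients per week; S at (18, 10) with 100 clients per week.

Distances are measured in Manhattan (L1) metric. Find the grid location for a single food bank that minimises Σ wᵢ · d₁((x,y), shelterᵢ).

Manhattan distance separates: Σwᵢ(|x−xᵢ|+|y−yᵢ|) = Σwᵢ|x−xᵢ| + Σwᵢ|y−yᵢ|, so x and y are optimised independently as 1-D weighted medians.
Total weight W = 248; half = 124.
x-coordinate, sorted with cumulative weight:
  x=15 (Q, w=30) cum 30
  x=16 (P, w=110) cum 140  ← median
  x=18 (R, w=8) cum 148
  x=18 (S, w=100) cum 248
⇒ x* = 16
y-coordinate, sorted with cumulative weight:
  y=5 (P, w=110) cum 110
  y=9 (Q, w=30) cum 140  ← median
  y=10 (S, w=100) cum 240
  y=12 (R, w=8) cum 248
⇒ y* = 9

(16, 9)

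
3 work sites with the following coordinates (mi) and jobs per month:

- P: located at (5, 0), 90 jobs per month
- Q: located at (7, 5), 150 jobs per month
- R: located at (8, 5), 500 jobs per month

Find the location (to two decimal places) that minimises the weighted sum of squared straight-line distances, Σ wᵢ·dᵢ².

The minimiser of Σwᵢ‖p−pᵢ‖² is the weighted centroid p* = (Σwᵢpᵢ)/(Σwᵢ).
Σwᵢ = 740.
Σwᵢxᵢ = 90·5 + 150·7 + 500·8 = 5500.
Σwᵢyᵢ = 90·0 + 150·5 + 500·5 = 3250.
x* = 5500/740 = 7.43, y* = 3250/740 = 4.39.

(7.43, 4.39)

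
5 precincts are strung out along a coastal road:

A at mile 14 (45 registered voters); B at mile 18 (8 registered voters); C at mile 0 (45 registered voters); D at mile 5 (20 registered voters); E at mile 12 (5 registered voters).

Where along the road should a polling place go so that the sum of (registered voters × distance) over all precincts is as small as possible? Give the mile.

x = 5

For a sum of weighted absolute distances on a line, the optimum is the weighted median (not the mean). Total weight W = 123; half-weight = 61.5.
Sort by position and accumulate weight:
  mile 0 (C, w=45) → cum 45
  mile 5 (D, w=20) → cum 65  ≥ 61.5 → median here
  mile 12 (E, w=5) → cum 70
  mile 14 (A, w=45) → cum 115
  mile 18 (B, w=8) → cum 123
Optimal location: mile 5.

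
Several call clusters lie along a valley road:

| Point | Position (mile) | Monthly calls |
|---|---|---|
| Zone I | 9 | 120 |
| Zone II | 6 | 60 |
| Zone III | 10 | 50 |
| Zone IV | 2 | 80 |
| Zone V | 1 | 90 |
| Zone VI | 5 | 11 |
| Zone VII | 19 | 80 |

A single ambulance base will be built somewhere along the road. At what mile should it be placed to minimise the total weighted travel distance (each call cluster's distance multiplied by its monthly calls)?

For a sum of weighted absolute distances on a line, the optimum is the weighted median (not the mean). Total weight W = 491; half-weight = 245.5.
Sort by position and accumulate weight:
  mile 1 (Zone V, w=90) → cum 90
  mile 2 (Zone IV, w=80) → cum 170
  mile 5 (Zone VI, w=11) → cum 181
  mile 6 (Zone II, w=60) → cum 241
  mile 9 (Zone I, w=120) → cum 361  ≥ 245.5 → median here
  mile 10 (Zone III, w=50) → cum 411
  mile 19 (Zone VII, w=80) → cum 491
Optimal location: mile 9.

x = 9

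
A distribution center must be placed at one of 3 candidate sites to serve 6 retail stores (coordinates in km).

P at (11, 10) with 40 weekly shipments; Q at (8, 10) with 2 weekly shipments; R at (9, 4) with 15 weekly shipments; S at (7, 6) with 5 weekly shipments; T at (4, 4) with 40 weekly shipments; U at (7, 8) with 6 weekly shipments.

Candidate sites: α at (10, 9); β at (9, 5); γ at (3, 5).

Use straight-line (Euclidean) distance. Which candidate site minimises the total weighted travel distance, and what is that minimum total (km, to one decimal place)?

Total weighted distance at each candidate:
  α (10, 9): total = 490.1
  β (9, 5): total = 477.4
  γ (3, 5): total = 589.9
Minimum is at β with total 477.4 km.

β, total 477.4 km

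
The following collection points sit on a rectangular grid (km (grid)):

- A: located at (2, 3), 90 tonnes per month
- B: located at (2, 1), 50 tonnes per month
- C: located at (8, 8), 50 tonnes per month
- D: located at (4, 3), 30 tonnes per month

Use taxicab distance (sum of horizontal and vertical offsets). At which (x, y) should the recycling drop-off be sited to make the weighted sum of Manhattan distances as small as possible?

Manhattan distance separates: Σwᵢ(|x−xᵢ|+|y−yᵢ|) = Σwᵢ|x−xᵢ| + Σwᵢ|y−yᵢ|, so x and y are optimised independently as 1-D weighted medians.
Total weight W = 220; half = 110.
x-coordinate, sorted with cumulative weight:
  x=2 (A, w=90) cum 90
  x=2 (B, w=50) cum 140  ← median
  x=4 (D, w=30) cum 170
  x=8 (C, w=50) cum 220
⇒ x* = 2
y-coordinate, sorted with cumulative weight:
  y=1 (B, w=50) cum 50
  y=3 (A, w=90) cum 140  ← median
  y=3 (D, w=30) cum 170
  y=8 (C, w=50) cum 220
⇒ y* = 3

(2, 3)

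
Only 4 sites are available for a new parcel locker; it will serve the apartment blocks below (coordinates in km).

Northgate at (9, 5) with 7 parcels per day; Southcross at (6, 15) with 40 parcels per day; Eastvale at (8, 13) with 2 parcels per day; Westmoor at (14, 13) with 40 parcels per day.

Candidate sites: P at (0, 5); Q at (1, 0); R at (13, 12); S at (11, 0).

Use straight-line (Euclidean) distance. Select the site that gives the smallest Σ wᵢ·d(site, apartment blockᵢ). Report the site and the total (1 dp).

Total weighted distance at each candidate:
  P (0, 5): total = 1197.1
  Q (1, 0): total = 1463.4
  R (13, 12): total = 427.8
  S (11, 0): total = 1230.5
Minimum is at R with total 427.8 km.

R, total 427.8 km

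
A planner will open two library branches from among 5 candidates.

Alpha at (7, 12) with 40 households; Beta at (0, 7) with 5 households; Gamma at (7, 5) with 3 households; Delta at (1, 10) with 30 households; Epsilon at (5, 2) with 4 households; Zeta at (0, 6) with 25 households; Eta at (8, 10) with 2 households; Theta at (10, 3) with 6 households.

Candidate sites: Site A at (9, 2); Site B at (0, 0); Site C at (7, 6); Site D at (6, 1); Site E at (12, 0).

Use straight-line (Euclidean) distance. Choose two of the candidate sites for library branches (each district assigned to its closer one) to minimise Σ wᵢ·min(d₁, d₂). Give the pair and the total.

Evaluate every pair (each demand assigned to the nearer of the two):
  {Site B, Site C}: total = 695.9
  {Site A, Site C}: total = 702.4
  {Site C, Site D}: total = 709.0
  {Site C, Site E}: total = 717.5
  {Site A, Site B}: total = 945.8
  {Site B, Site D}: total = 991.6
  {Site A, Site D}: total = 995.6
  {Site D, Site E}: total = 1046.5
  {Site B, Site E}: total = 1092.4
  {Site A, Site E}: total = 1096.5
Best pair: {Site B, Site C} with total 695.9.

{Site B, Site C}, total 695.9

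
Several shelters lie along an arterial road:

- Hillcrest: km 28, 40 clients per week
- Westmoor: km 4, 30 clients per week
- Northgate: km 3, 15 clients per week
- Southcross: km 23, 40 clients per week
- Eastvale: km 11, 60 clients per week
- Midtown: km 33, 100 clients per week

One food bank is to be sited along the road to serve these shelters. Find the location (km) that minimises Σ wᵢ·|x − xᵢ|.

For a sum of weighted absolute distances on a line, the optimum is the weighted median (not the mean). Total weight W = 285; half-weight = 142.5.
Sort by position and accumulate weight:
  km 3 (Northgate, w=15) → cum 15
  km 4 (Westmoor, w=30) → cum 45
  km 11 (Eastvale, w=60) → cum 105
  km 23 (Southcross, w=40) → cum 145  ≥ 142.5 → median here
  km 28 (Hillcrest, w=40) → cum 185
  km 33 (Midtown, w=100) → cum 285
Optimal location: km 23.

x = 23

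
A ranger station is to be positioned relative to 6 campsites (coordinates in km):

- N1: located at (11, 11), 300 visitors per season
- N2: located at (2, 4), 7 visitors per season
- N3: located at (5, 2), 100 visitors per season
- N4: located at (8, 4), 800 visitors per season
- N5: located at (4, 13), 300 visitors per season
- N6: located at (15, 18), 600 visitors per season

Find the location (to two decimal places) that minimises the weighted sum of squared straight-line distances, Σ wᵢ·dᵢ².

(9.69, 10.17)

The minimiser of Σwᵢ‖p−pᵢ‖² is the weighted centroid p* = (Σwᵢpᵢ)/(Σwᵢ).
Σwᵢ = 2107.
Σwᵢxᵢ = 300·11 + 7·2 + 100·5 + 800·8 + 300·4 + 600·15 = 20414.
Σwᵢyᵢ = 300·11 + 7·4 + 100·2 + 800·4 + 300·13 + 600·18 = 21428.
x* = 20414/2107 = 9.69, y* = 21428/2107 = 10.17.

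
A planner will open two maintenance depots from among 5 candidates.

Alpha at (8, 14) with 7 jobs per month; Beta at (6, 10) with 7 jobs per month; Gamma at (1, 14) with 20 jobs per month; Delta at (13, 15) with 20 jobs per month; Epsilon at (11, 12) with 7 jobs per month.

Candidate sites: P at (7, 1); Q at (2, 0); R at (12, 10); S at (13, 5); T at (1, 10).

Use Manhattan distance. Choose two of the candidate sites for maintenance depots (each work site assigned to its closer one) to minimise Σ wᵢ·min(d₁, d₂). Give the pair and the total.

{R, T}, total 312

Evaluate every pair (each demand assigned to the nearer of the two):
  {R, T}: total = 312
  {S, T}: total = 455
  {P, R}: total = 539
  {Q, R}: total = 539
  {R, S}: total = 539
  {P, T}: total = 616
  {Q, T}: total = 616
  {Q, S}: total = 745
  {P, S}: total = 811
  {P, Q}: total = 973
Best pair: {R, T} with total 312.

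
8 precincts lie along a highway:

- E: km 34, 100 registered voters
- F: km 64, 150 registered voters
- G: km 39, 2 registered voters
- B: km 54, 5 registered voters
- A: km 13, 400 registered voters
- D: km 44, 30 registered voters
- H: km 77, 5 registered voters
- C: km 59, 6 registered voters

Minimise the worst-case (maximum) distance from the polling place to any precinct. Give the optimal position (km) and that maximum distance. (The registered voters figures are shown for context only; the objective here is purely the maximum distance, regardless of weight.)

location 45, max distance 32

The 1-center on a line is the midpoint of the two extreme points: leftmost at 13, rightmost at 77.
Optimal location = (13 + 77)/2 = 45; maximum distance = (77 − 13)/2 = 32.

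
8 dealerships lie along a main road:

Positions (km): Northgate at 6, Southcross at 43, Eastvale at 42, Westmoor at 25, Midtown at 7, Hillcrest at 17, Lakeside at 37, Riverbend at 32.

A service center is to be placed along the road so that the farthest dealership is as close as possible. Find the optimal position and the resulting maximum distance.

location 24.5, max distance 18.5

The 1-center on a line is the midpoint of the two extreme points: leftmost at 6, rightmost at 43.
Optimal location = (6 + 43)/2 = 24.5; maximum distance = (43 − 6)/2 = 18.5.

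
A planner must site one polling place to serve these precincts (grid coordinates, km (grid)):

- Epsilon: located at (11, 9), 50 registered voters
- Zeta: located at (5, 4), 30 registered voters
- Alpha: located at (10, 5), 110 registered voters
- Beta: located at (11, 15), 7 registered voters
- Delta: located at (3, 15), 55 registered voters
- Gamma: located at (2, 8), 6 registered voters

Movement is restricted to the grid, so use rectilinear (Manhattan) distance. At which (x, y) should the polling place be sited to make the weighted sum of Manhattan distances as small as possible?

Manhattan distance separates: Σwᵢ(|x−xᵢ|+|y−yᵢ|) = Σwᵢ|x−xᵢ| + Σwᵢ|y−yᵢ|, so x and y are optimised independently as 1-D weighted medians.
Total weight W = 258; half = 129.
x-coordinate, sorted with cumulative weight:
  x=2 (Gamma, w=6) cum 6
  x=3 (Delta, w=55) cum 61
  x=5 (Zeta, w=30) cum 91
  x=10 (Alpha, w=110) cum 201  ← median
  x=11 (Epsilon, w=50) cum 251
  x=11 (Beta, w=7) cum 258
⇒ x* = 10
y-coordinate, sorted with cumulative weight:
  y=4 (Zeta, w=30) cum 30
  y=5 (Alpha, w=110) cum 140  ← median
  y=8 (Gamma, w=6) cum 146
  y=9 (Epsilon, w=50) cum 196
  y=15 (Beta, w=7) cum 203
  y=15 (Delta, w=55) cum 258
⇒ y* = 5

(10, 5)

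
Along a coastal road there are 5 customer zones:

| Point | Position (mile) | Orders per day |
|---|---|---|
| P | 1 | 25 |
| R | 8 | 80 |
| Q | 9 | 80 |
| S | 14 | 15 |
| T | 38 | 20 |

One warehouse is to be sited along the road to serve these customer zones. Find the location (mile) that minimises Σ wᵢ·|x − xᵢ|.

For a sum of weighted absolute distances on a line, the optimum is the weighted median (not the mean). Total weight W = 220; half-weight = 110.
Sort by position and accumulate weight:
  mile 1 (P, w=25) → cum 25
  mile 8 (R, w=80) → cum 105
  mile 9 (Q, w=80) → cum 185  ≥ 110 → median here
  mile 14 (S, w=15) → cum 200
  mile 38 (T, w=20) → cum 220
Optimal location: mile 9.

x = 9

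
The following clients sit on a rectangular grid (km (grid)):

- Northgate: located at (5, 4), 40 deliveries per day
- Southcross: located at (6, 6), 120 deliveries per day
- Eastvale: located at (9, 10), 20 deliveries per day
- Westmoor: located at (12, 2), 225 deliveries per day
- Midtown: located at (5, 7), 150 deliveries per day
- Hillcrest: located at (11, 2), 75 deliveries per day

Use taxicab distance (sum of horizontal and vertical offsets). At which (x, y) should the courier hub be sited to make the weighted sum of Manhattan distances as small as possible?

Manhattan distance separates: Σwᵢ(|x−xᵢ|+|y−yᵢ|) = Σwᵢ|x−xᵢ| + Σwᵢ|y−yᵢ|, so x and y are optimised independently as 1-D weighted medians.
Total weight W = 630; half = 315.
x-coordinate, sorted with cumulative weight:
  x=5 (Northgate, w=40) cum 40
  x=5 (Midtown, w=150) cum 190
  x=6 (Southcross, w=120) cum 310
  x=9 (Eastvale, w=20) cum 330  ← median
  x=11 (Hillcrest, w=75) cum 405
  x=12 (Westmoor, w=225) cum 630
⇒ x* = 9
y-coordinate, sorted with cumulative weight:
  y=2 (Westmoor, w=225) cum 225
  y=2 (Hillcrest, w=75) cum 300
  y=4 (Northgate, w=40) cum 340  ← median
  y=6 (Southcross, w=120) cum 460
  y=7 (Midtown, w=150) cum 610
  y=10 (Eastvale, w=20) cum 630
⇒ y* = 4

(9, 4)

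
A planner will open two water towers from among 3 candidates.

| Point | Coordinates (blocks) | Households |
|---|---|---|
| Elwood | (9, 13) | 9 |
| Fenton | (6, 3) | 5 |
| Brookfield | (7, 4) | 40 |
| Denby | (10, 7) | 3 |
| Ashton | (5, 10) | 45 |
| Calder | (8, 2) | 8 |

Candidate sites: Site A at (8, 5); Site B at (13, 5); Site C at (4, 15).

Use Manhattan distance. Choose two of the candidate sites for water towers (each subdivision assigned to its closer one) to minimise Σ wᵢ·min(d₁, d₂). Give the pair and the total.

Evaluate every pair (each demand assigned to the nearer of the two):
  {Site A, Site C}: total = 469
  {Site A, Site B}: total = 577
  {Site B, Site C}: total = 737
Best pair: {Site A, Site C} with total 469.

{Site A, Site C}, total 469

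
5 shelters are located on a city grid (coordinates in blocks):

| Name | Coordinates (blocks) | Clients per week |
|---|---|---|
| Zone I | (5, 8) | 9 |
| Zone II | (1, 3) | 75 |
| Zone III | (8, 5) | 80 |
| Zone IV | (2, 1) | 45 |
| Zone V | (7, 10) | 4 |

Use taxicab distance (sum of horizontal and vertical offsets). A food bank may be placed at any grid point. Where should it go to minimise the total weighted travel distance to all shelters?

(2, 3)

Manhattan distance separates: Σwᵢ(|x−xᵢ|+|y−yᵢ|) = Σwᵢ|x−xᵢ| + Σwᵢ|y−yᵢ|, so x and y are optimised independently as 1-D weighted medians.
Total weight W = 213; half = 106.5.
x-coordinate, sorted with cumulative weight:
  x=1 (Zone II, w=75) cum 75
  x=2 (Zone IV, w=45) cum 120  ← median
  x=5 (Zone I, w=9) cum 129
  x=7 (Zone V, w=4) cum 133
  x=8 (Zone III, w=80) cum 213
⇒ x* = 2
y-coordinate, sorted with cumulative weight:
  y=1 (Zone IV, w=45) cum 45
  y=3 (Zone II, w=75) cum 120  ← median
  y=5 (Zone III, w=80) cum 200
  y=8 (Zone I, w=9) cum 209
  y=10 (Zone V, w=4) cum 213
⇒ y* = 3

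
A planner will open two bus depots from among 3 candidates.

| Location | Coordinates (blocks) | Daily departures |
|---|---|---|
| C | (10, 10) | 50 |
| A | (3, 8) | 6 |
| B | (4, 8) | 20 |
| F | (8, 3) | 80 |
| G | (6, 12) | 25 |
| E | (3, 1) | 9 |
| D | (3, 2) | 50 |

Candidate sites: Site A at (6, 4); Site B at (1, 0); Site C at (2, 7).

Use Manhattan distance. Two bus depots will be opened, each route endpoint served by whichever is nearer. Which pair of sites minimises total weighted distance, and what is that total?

{Site A, Site C}, total 1316

Evaluate every pair (each demand assigned to the nearer of the two):
  {Site A, Site C}: total = 1316
  {Site A, Site B}: total = 1329
  {Site B, Site C}: total = 1874
Best pair: {Site A, Site C} with total 1316.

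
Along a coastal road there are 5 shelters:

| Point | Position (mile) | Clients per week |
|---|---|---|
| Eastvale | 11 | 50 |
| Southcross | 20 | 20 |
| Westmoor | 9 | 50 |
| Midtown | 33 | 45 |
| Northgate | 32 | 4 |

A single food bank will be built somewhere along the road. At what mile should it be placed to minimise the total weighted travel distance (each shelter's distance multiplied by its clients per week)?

For a sum of weighted absolute distances on a line, the optimum is the weighted median (not the mean). Total weight W = 169; half-weight = 84.5.
Sort by position and accumulate weight:
  mile 9 (Westmoor, w=50) → cum 50
  mile 11 (Eastvale, w=50) → cum 100  ≥ 84.5 → median here
  mile 20 (Southcross, w=20) → cum 120
  mile 32 (Northgate, w=4) → cum 124
  mile 33 (Midtown, w=45) → cum 169
Optimal location: mile 11.

x = 11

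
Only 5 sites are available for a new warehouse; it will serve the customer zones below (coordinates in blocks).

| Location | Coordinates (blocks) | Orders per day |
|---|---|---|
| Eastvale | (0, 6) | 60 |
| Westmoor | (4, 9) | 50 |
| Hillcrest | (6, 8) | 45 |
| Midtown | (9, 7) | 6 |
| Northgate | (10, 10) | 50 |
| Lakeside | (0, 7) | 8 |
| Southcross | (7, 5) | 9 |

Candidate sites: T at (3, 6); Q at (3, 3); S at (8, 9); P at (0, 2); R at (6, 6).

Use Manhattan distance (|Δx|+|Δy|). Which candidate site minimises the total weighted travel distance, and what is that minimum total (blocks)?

R, total 1198 blocks

Total weighted distance at each candidate:
  T (3, 6): total = 1274
  Q (3, 3): total = 1940
  S (8, 9): total = 1288
  P (0, 2): total = 2444
  R (6, 6): total = 1198
Minimum is at R with total 1198 blocks.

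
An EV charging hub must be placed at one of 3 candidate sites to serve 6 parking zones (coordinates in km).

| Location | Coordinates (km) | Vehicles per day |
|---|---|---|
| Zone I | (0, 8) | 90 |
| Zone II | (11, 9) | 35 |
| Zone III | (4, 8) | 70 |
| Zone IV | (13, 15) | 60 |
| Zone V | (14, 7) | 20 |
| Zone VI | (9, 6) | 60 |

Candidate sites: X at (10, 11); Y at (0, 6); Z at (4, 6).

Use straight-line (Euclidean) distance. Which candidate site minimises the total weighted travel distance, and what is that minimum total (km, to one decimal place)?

Z, total 2073.7 km

Total weighted distance at each candidate:
  X (10, 11): total = 2206.5
  Y (0, 6): total = 2661.5
  Z (4, 6): total = 2073.7
Minimum is at Z with total 2073.7 km.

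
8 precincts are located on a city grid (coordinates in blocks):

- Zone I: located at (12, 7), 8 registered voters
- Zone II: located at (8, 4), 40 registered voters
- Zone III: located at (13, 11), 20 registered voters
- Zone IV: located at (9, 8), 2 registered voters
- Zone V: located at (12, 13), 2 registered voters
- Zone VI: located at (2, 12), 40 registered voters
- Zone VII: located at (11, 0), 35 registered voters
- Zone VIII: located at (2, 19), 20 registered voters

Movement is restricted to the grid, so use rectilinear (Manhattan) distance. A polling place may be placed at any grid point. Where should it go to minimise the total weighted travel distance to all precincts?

(8, 8)

Manhattan distance separates: Σwᵢ(|x−xᵢ|+|y−yᵢ|) = Σwᵢ|x−xᵢ| + Σwᵢ|y−yᵢ|, so x and y are optimised independently as 1-D weighted medians.
Total weight W = 167; half = 83.5.
x-coordinate, sorted with cumulative weight:
  x=2 (Zone VI, w=40) cum 40
  x=2 (Zone VIII, w=20) cum 60
  x=8 (Zone II, w=40) cum 100  ← median
  x=9 (Zone IV, w=2) cum 102
  x=11 (Zone VII, w=35) cum 137
  x=12 (Zone I, w=8) cum 145
  x=12 (Zone V, w=2) cum 147
  x=13 (Zone III, w=20) cum 167
⇒ x* = 8
y-coordinate, sorted with cumulative weight:
  y=0 (Zone VII, w=35) cum 35
  y=4 (Zone II, w=40) cum 75
  y=7 (Zone I, w=8) cum 83
  y=8 (Zone IV, w=2) cum 85  ← median
  y=11 (Zone III, w=20) cum 105
  y=12 (Zone VI, w=40) cum 145
  y=13 (Zone V, w=2) cum 147
  y=19 (Zone VIII, w=20) cum 167
⇒ y* = 8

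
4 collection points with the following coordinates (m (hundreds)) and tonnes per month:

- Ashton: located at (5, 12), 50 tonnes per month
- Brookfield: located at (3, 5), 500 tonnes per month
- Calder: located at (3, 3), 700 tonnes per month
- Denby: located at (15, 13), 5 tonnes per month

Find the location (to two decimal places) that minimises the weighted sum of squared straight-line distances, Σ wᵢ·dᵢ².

(3.13, 4.20)

The minimiser of Σwᵢ‖p−pᵢ‖² is the weighted centroid p* = (Σwᵢpᵢ)/(Σwᵢ).
Σwᵢ = 1255.
Σwᵢxᵢ = 50·5 + 500·3 + 700·3 + 5·15 = 3925.
Σwᵢyᵢ = 50·12 + 500·5 + 700·3 + 5·13 = 5265.
x* = 3925/1255 = 3.13, y* = 5265/1255 = 4.20.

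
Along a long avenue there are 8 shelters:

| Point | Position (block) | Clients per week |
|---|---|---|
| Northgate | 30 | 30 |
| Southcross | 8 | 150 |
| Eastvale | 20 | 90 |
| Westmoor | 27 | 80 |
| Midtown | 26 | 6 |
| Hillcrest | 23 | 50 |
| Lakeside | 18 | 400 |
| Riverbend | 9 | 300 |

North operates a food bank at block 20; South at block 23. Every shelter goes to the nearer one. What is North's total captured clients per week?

940

The indifferent point is the midpoint (20+23)/2 = 21.5; shelters left of it (closer to North at 20) go to North, those right go to South.
  Southcross at 8 (w=150) → North
  Riverbend at 9 (w=300) → North
  Lakeside at 18 (w=400) → North
  Eastvale at 20 (w=90) → North
  Hillcrest at 23 (w=50) → South
  Midtown at 26 (w=6) → South
  Westmoor at 27 (w=80) → South
  Northgate at 30 (w=30) → South
North captures 940; South captures 166.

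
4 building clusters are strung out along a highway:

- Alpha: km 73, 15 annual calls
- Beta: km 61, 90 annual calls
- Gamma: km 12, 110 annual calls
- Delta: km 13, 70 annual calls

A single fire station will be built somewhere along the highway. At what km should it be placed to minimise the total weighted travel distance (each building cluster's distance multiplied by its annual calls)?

x = 13

For a sum of weighted absolute distances on a line, the optimum is the weighted median (not the mean). Total weight W = 285; half-weight = 142.5.
Sort by position and accumulate weight:
  km 12 (Gamma, w=110) → cum 110
  km 13 (Delta, w=70) → cum 180  ≥ 142.5 → median here
  km 61 (Beta, w=90) → cum 270
  km 73 (Alpha, w=15) → cum 285
Optimal location: km 13.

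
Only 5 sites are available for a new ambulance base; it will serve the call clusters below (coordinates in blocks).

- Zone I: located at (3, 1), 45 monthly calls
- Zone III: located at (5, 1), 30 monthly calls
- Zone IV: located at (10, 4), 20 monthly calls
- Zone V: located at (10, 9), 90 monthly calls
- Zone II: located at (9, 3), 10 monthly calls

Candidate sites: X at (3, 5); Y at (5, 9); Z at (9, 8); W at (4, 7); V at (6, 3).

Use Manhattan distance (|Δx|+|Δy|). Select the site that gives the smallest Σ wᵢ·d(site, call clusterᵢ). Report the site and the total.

Total weighted distance at each candidate:
  X (3, 5): total = 1590
  Y (5, 9): total = 1440
  Z (9, 8): total = 1245
  W (4, 7): total = 1515
  V (6, 3): total = 1345
Minimum is at Z with total 1245 blocks.

Z, total 1245 blocks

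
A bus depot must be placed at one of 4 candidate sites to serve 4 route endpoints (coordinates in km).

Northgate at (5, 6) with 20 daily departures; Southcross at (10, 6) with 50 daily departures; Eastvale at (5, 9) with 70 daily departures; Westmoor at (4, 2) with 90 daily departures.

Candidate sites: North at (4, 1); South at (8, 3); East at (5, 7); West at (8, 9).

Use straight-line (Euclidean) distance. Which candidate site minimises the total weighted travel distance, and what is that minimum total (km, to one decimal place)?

East, total 873.9 km

Total weighted distance at each candidate:
  North (4, 1): total = 1146.9
  South (8, 3): total = 1105.8
  East (5, 7): total = 873.9
  West (8, 9): total = 1200.7
Minimum is at East with total 873.9 km.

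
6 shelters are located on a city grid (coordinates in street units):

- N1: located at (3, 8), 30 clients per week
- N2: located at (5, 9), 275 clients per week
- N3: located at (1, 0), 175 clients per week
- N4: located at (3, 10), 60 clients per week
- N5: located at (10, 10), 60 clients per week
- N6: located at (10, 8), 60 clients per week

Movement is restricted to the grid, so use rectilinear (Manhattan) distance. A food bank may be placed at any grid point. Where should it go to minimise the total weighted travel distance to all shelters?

(5, 9)

Manhattan distance separates: Σwᵢ(|x−xᵢ|+|y−yᵢ|) = Σwᵢ|x−xᵢ| + Σwᵢ|y−yᵢ|, so x and y are optimised independently as 1-D weighted medians.
Total weight W = 660; half = 330.
x-coordinate, sorted with cumulative weight:
  x=1 (N3, w=175) cum 175
  x=3 (N1, w=30) cum 205
  x=3 (N4, w=60) cum 265
  x=5 (N2, w=275) cum 540  ← median
  x=10 (N5, w=60) cum 600
  x=10 (N6, w=60) cum 660
⇒ x* = 5
y-coordinate, sorted with cumulative weight:
  y=0 (N3, w=175) cum 175
  y=8 (N1, w=30) cum 205
  y=8 (N6, w=60) cum 265
  y=9 (N2, w=275) cum 540  ← median
  y=10 (N4, w=60) cum 600
  y=10 (N5, w=60) cum 660
⇒ y* = 9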